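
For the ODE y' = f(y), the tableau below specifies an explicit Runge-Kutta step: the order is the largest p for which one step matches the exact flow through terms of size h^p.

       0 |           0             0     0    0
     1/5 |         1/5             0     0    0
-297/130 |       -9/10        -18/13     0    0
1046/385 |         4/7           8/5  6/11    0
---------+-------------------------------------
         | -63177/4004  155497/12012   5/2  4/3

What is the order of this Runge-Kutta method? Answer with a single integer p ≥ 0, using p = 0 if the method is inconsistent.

b = (-63177/4004, 155497/12012, 5/2, 4/3)
c = (0, 1/5, -297/130, 1046/385)
Ac = (0, 0, -18/65, -301/325)
Σ b_i: (-63177/4004)·1 + 155497/12012·1 + 5/2·1 + 4/3·1 = 1 ✓
b·c: 155497/12012·1/5 + 5/2·(-297/130) + 4/3·1046/385 = 1/2 ✓
b·c²: 155497/12012·1/25 + 5/2·88209/16900 + 4/3·1094116/148225 = 4691050579/200400200 ≠ 1/3 ⇒ order 2.
b·Ac: 5/2·(-18/65) + 4/3·(-301/325) = -1879/975 ≠ 1/6

2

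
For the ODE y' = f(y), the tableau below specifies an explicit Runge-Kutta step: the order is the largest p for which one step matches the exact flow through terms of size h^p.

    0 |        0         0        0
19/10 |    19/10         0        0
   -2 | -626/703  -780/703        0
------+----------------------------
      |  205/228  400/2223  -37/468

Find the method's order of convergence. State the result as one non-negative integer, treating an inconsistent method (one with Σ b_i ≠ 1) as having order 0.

b = (205/228, 400/2223, -37/468)
c = (0, 19/10, -2)
Ac = (0, 0, -78/37)
Σ b_i: 205/228·1 + 400/2223·1 + (-37/468)·1 = 1 ✓
b·c: 400/2223·19/10 + (-37/468)·(-2) = 1/2 ✓
b·c²: 400/2223·361/100 + (-37/468)·4 = 1/3 ✓
b·Ac: (-37/468)·(-78/37) = 1/6 ✓; 3 stages ⇒ order 3.

3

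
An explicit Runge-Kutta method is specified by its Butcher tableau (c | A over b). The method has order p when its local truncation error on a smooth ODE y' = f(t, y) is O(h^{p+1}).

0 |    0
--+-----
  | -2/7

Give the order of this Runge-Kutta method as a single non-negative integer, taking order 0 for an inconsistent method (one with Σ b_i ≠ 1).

0

b = (-2/7)
c = (0)
Σ b_i: (-2/7)·1 = -2/7 ≠ 1 ⇒ order 0.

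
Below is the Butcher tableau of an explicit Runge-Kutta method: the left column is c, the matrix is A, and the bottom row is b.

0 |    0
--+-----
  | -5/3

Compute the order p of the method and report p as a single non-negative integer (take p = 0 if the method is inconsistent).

0

b = (-5/3)
c = (0)
Σ b_i: (-5/3)·1 = -5/3 ≠ 1 ⇒ order 0.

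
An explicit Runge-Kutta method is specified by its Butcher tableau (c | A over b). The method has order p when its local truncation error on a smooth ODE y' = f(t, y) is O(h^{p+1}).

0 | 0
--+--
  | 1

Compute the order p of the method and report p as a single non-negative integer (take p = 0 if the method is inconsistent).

1

b = (1)
c = (0)
Σ b_i: 1·1 = 1 ✓; 1 stage ⇒ order 1.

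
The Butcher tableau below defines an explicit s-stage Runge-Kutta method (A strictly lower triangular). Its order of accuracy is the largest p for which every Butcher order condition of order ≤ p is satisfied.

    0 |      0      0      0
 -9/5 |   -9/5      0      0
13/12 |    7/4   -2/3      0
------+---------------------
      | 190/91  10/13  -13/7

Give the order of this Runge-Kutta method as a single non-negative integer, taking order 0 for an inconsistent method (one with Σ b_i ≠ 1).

b = (190/91, 10/13, -13/7)
c = (0, -9/5, 13/12)
Ac = (0, 0, 6/5)
Σ b_i: 190/91·1 + 10/13·1 + (-13/7)·1 = 1 ✓
b·c: 10/13·(-9/5) + (-13/7)·13/12 = -3709/1092 ≠ 1/2 ⇒ order 1.

1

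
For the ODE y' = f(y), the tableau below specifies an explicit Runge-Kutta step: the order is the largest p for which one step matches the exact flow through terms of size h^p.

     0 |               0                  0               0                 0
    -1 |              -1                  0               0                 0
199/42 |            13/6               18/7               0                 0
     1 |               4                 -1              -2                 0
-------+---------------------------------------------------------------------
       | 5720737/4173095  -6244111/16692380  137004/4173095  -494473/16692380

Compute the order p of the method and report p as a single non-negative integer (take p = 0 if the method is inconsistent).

3

b = (5720737/4173095, -6244111/16692380, 137004/4173095, -494473/16692380)
c = (0, -1, 199/42, 1)
Ac = (0, 0, -18/7, -178/21)
Σ b_i: 5720737/4173095·1 + (-6244111/16692380)·1 + 137004/4173095·1 + (-494473/16692380)·1 = 1 ✓
b·c: (-6244111/16692380)·(-1) + 137004/4173095·199/42 + (-494473/16692380)·1 = 1/2 ✓
b·c²: (-6244111/16692380)·1 + 137004/4173095·39601/1764 + (-494473/16692380)·1 = 1/3 ✓
b·Ac: 137004/4173095·(-18/7) + (-494473/16692380)·(-178/21) = 1/6 ✓
b·c³: (-6244111/16692380)·(-1) + 137004/4173095·7880599/74088 + (-494473/16692380)·1 = 1008646582/262904985 ≠ 1/4 ⇒ order 3.
b·(c∘Ac): 137004/4173095·(-597/49) + (-494473/16692380)·(-178/21) = -3728401/25038570 ≠ 1/8
b·Ac²: 137004/4173095·18/7 + (-494473/16692380)·(-40483/882) = 3037235821/2103239880 ≠ 1/12
b·A²c: (-494473/16692380)·36/7 = -635751/4173095 ≠ 1/24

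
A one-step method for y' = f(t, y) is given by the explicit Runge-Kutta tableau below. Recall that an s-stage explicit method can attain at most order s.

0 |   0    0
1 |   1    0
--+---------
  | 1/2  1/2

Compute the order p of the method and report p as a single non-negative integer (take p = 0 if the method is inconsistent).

2

b = (1/2, 1/2)
c = (0, 1)
Σ b_i: 1/2·1 + 1/2·1 = 1 ✓
b·c: 1/2·1 = 1/2 ✓; 2 stages ⇒ order 2.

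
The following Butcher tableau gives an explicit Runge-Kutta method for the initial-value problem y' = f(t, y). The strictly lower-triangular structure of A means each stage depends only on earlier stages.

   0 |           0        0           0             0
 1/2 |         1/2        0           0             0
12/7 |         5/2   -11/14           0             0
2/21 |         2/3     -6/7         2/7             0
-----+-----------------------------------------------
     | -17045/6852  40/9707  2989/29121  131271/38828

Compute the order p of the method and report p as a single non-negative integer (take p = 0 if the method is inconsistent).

3

b = (-17045/6852, 40/9707, 2989/29121, 131271/38828)
c = (0, 1/2, 12/7, 2/21)
Ac = (0, 0, -11/28, 3/49)
Σ b_i: (-17045/6852)·1 + 40/9707·1 + 2989/29121·1 + 131271/38828·1 = 1 ✓
b·c: 40/9707·1/2 + 2989/29121·12/7 + 131271/38828·2/21 = 1/2 ✓
b·c²: 40/9707·1/4 + 2989/29121·144/49 + 131271/38828·4/441 = 1/3 ✓
b·Ac: 2989/29121·(-11/28) + 131271/38828·3/49 = 1/6 ✓
b·c³: 40/9707·1/8 + 2989/29121·1728/343 + 131271/38828·8/9261 = 2675/5139 ≠ 1/4 ⇒ order 3.
b·(c∘Ac): 2989/29121·(-33/49) + 131271/38828·2/343 = -395/7994 ≠ 1/8
b·Ac²: 2989/29121·(-11/56) + 131271/38828·429/686 = 100441/47964 ≠ 1/12
b·A²c: 131271/38828·(-11/98) = -29469/77656 ≠ 1/24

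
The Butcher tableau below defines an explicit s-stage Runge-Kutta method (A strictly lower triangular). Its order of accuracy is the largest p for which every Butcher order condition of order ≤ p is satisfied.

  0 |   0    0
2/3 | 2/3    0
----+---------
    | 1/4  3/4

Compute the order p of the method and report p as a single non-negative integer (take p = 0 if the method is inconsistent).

2

b = (1/4, 3/4)
c = (0, 2/3)
Σ b_i: 1/4·1 + 3/4·1 = 1 ✓
b·c: 3/4·2/3 = 1/2 ✓; 2 stages ⇒ order 2.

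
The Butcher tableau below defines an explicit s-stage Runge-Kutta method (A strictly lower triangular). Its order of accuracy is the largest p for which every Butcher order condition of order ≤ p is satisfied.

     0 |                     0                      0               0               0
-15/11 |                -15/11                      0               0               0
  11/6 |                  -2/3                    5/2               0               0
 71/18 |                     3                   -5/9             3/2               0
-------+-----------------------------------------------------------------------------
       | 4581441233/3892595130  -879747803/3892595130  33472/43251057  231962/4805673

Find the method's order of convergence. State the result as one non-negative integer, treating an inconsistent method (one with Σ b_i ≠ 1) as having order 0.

b = (4581441233/3892595130, -879747803/3892595130, 33472/43251057, 231962/4805673)
c = (0, -15/11, 11/6, 71/18)
Ac = (0, 0, -75/22, 463/132)
Σ b_i: 4581441233/3892595130·1 + (-879747803/3892595130)·1 + 33472/43251057·1 + 231962/4805673·1 = 1 ✓
b·c: (-879747803/3892595130)·(-15/11) + 33472/43251057·11/6 + 231962/4805673·71/18 = 1/2 ✓
b·c²: (-879747803/3892595130)·225/121 + 33472/43251057·121/36 + 231962/4805673·5041/324 = 1/3 ✓
b·Ac: 33472/43251057·(-75/22) + 231962/4805673·463/132 = 1/6 ✓
b·c³: (-879747803/3892595130)·(-3375/1331) + 33472/43251057·1331/216 + 231962/4805673·357911/5832 = 545693040379/154146767148 ≠ 1/4 ⇒ order 3.
b·(c∘Ac): 33472/43251057·(-25/4) + 231962/4805673·32873/2376 = 3785029013/5709139524 ≠ 1/8
b·Ac²: 33472/43251057·1125/242 + 231962/4805673·11641/2904 = 125021711/634348836 ≠ 1/12
b·A²c: 231962/4805673·(-225/44) = -8698575/35241602 ≠ 1/24

3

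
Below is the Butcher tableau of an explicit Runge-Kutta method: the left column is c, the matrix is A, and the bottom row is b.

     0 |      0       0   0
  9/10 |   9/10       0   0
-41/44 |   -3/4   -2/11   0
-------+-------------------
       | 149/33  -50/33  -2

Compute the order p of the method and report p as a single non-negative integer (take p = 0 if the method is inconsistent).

b = (149/33, -50/33, -2)
c = (0, 9/10, -41/44)
Ac = (0, 0, -9/55)
Σ b_i: 149/33·1 + (-50/33)·1 + (-2)·1 = 1 ✓
b·c: (-50/33)·9/10 + (-2)·(-41/44) = 1/2 ✓
b·c²: (-50/33)·81/100 + (-2)·1681/1936 = -2869/968 ≠ 1/3 ⇒ order 2.
b·Ac: (-2)·(-9/55) = 18/55 ≠ 1/6

2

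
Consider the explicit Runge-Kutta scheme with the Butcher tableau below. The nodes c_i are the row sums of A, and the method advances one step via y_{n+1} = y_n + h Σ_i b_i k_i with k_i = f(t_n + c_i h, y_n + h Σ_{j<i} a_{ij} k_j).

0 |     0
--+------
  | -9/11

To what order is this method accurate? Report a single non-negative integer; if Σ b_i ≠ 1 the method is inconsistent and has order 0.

0

b = (-9/11)
c = (0)
Σ b_i: (-9/11)·1 = -9/11 ≠ 1 ⇒ order 0.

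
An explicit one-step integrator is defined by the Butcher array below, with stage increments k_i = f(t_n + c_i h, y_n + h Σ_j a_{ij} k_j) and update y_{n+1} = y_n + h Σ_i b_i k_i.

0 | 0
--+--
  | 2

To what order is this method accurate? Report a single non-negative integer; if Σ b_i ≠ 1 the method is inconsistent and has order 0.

b = (2)
c = (0)
Σ b_i: 2·1 = 2 ≠ 1 ⇒ order 0.

0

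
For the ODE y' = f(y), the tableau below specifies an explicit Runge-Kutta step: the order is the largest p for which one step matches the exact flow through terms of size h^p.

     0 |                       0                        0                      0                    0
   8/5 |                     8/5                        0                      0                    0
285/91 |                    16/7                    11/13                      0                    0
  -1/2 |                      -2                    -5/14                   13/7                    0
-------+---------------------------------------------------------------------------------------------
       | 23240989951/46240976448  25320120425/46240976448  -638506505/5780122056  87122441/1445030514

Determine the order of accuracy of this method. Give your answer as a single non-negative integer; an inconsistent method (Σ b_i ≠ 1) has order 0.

b = (23240989951/46240976448, 25320120425/46240976448, -638506505/5780122056, 87122441/1445030514)
c = (0, 8/5, 285/91, -1/2)
Ac = (0, 0, 88/65, 257/49)
Σ b_i: 23240989951/46240976448·1 + 25320120425/46240976448·1 + (-638506505/5780122056)·1 + 87122441/1445030514·1 = 1 ✓
b·c: 25320120425/46240976448·8/5 + (-638506505/5780122056)·285/91 + 87122441/1445030514·(-1/2) = 1/2 ✓
b·c²: 25320120425/46240976448·64/25 + (-638506505/5780122056)·81225/8281 + 87122441/1445030514·1/4 = 1/3 ✓
b·Ac: (-638506505/5780122056)·88/65 + 87122441/1445030514·257/49 = 1/6 ✓
b·c³: 25320120425/46240976448·512/125 + (-638506505/5780122056)·23149125/753571 + 87122441/1445030514·(-1/8) = -96692429103/83490651920 ≠ 1/4 ⇒ order 3.
b·(c∘Ac): (-638506505/5780122056)·5016/1183 + 87122441/1445030514·(-257/98) = -1810603693/2890061028 ≠ 1/8
b·Ac²: (-638506505/5780122056)·704/325 + 87122441/1445030514·385741/22295 = 58724774093/73054320430 ≠ 1/12
b·A²c: 87122441/1445030514·88/35 = 547626772/3612576285 ≠ 1/24

3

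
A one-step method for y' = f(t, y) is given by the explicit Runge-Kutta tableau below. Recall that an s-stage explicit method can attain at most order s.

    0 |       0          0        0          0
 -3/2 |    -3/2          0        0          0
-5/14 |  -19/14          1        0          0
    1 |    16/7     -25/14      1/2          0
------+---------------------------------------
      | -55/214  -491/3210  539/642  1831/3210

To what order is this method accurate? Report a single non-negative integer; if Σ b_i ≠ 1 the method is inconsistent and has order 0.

3

b = (-55/214, -491/3210, 539/642, 1831/3210)
c = (0, -3/2, -5/14, 1)
Ac = (0, 0, -3/2, 5/2)
Σ b_i: (-55/214)·1 + (-491/3210)·1 + 539/642·1 + 1831/3210·1 = 1 ✓
b·c: (-491/3210)·(-3/2) + 539/642·(-5/14) + 1831/3210·1 = 1/2 ✓
b·c²: (-491/3210)·9/4 + 539/642·25/196 + 1831/3210·1 = 1/3 ✓
b·Ac: 539/642·(-3/2) + 1831/3210·5/2 = 1/6 ✓
b·c³: (-491/3210)·(-27/8) + 539/642·(-125/2744) + 1831/3210·1 = 3141/2996 ≠ 1/4 ⇒ order 3.
b·(c∘Ac): 539/642·15/28 + 1831/3210·5/2 = 4817/2568 ≠ 1/8
b·Ac²: 539/642·9/4 + 1831/3210·(-775/196) = -23053/62916 ≠ 1/12
b·A²c: 1831/3210·(-3/4) = -1831/4280 ≠ 1/24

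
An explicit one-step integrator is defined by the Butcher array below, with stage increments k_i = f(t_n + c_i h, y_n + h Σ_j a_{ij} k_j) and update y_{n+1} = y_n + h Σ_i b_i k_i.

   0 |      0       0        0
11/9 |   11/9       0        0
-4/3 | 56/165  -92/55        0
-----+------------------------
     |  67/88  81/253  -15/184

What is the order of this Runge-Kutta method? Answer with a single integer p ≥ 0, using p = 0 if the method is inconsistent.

3

b = (67/88, 81/253, -15/184)
c = (0, 11/9, -4/3)
Ac = (0, 0, -92/45)
Σ b_i: 67/88·1 + 81/253·1 + (-15/184)·1 = 1 ✓
b·c: 81/253·11/9 + (-15/184)·(-4/3) = 1/2 ✓
b·c²: 81/253·121/81 + (-15/184)·16/9 = 1/3 ✓
b·Ac: (-15/184)·(-92/45) = 1/6 ✓; 3 stages ⇒ order 3.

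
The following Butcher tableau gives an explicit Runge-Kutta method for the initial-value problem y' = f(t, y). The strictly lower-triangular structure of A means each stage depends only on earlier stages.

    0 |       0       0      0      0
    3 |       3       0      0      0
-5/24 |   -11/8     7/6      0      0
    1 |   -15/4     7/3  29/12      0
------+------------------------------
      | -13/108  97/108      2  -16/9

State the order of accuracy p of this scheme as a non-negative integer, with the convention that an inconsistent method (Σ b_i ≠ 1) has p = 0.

b = (-13/108, 97/108, 2, -16/9)
c = (0, 3, -5/24, 1)
Ac = (0, 0, 7/2, 1871/288)
Σ b_i: (-13/108)·1 + 97/108·1 + 2·1 + (-16/9)·1 = 1 ✓
b·c: 97/108·3 + 2·(-5/24) + (-16/9)·1 = 1/2 ✓
b·c²: 97/108·9 + 2·25/576 + (-16/9)·1 = 1841/288 ≠ 1/3 ⇒ order 2.
b·Ac: 2·7/2 + (-16/9)·1871/288 = -737/162 ≠ 1/6

2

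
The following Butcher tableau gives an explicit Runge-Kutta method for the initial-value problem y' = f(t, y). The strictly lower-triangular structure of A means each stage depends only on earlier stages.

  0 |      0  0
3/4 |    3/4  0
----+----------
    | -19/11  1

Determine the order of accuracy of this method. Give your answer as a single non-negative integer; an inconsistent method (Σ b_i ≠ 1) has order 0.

0

b = (-19/11, 1)
c = (0, 3/4)
Σ b_i: (-19/11)·1 + 1·1 = -8/11 ≠ 1 ⇒ order 0.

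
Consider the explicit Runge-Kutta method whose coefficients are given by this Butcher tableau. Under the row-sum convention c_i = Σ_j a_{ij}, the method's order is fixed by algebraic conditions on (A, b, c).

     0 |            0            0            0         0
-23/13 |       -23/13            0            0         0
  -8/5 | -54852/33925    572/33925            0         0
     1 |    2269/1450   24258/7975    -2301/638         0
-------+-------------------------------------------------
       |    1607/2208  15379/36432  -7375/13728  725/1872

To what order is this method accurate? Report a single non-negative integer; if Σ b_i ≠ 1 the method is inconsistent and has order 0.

4

b = (1607/2208, 15379/36432, -7375/13728, 725/1872)
c = (0, -23/13, -8/5, 1)
Ac = (0, 0, -44/1475, 282/725)
Σ b_i: 1607/2208·1 + 15379/36432·1 + (-7375/13728)·1 + 725/1872·1 = 1 ✓
b·c: 15379/36432·(-23/13) + (-7375/13728)·(-8/5) + 725/1872·1 = 1/2 ✓
b·c²: 15379/36432·529/169 + (-7375/13728)·64/25 + 725/1872·1 = 1/3 ✓
b·Ac: (-7375/13728)·(-44/1475) + 725/1872·282/725 = 1/6 ✓
b·c³: 15379/36432·(-12167/2197) + (-7375/13728)·(-512/125) + 725/1872·1 = 1/4 ✓
b·(c∘Ac): (-7375/13728)·352/7375 + 725/1872·282/725 = 1/8 ✓
b·Ac²: (-7375/13728)·1012/19175 + 725/1872·2718/9425 = 1/12 ✓
b·A²c: 725/1872·78/725 = 1/24 ✓; 4 stages ⇒ order 4.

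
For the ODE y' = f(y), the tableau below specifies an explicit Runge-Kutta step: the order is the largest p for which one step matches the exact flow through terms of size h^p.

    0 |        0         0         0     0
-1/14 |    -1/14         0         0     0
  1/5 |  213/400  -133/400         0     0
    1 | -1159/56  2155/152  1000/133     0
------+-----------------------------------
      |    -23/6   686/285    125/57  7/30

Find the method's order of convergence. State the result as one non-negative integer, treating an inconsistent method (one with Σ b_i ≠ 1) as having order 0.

b = (-23/6, 686/285, 125/57, 7/30)
c = (0, -1/14, 1/5, 1)
Ac = (0, 0, 19/800, 55/112)
Σ b_i: (-23/6)·1 + 686/285·1 + 125/57·1 + 7/30·1 = 1 ✓
b·c: 686/285·(-1/14) + 125/57·1/5 + 7/30·1 = 1/2 ✓
b·c²: 686/285·1/196 + 125/57·1/25 + 7/30·1 = 1/3 ✓
b·Ac: 125/57·19/800 + 7/30·55/112 = 1/6 ✓
b·c³: 686/285·(-1/2744) + 125/57·1/125 + 7/30·1 = 1/4 ✓
b·(c∘Ac): 125/57·19/4000 + 7/30·55/112 = 1/8 ✓
b·Ac²: 125/57·(-19/11200) + 7/30·585/1568 = 1/12 ✓
b·A²c: 7/30·5/28 = 1/24 ✓; 4 stages ⇒ order 4.

4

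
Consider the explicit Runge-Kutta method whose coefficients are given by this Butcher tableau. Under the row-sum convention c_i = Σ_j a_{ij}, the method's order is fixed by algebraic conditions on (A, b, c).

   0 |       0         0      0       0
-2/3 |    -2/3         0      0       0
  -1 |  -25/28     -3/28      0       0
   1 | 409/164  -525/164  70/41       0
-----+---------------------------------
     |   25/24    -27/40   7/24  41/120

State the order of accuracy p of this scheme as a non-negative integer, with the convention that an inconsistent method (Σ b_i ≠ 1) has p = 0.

b = (25/24, -27/40, 7/24, 41/120)
c = (0, -2/3, -1, 1)
Ac = (0, 0, 1/14, 35/82)
Σ b_i: 25/24·1 + (-27/40)·1 + 7/24·1 + 41/120·1 = 1 ✓
b·c: (-27/40)·(-2/3) + 7/24·(-1) + 41/120·1 = 1/2 ✓
b·c²: (-27/40)·4/9 + 7/24·1 + 41/120·1 = 1/3 ✓
b·Ac: 7/24·1/14 + 41/120·35/82 = 1/6 ✓
b·c³: (-27/40)·(-8/27) + 7/24·(-1) + 41/120·1 = 1/4 ✓
b·(c∘Ac): 7/24·(-1/14) + 41/120·35/82 = 1/8 ✓
b·Ac²: 7/24·(-1/21) + 41/120·35/123 = 1/12 ✓
b·A²c: 41/120·5/41 = 1/24 ✓; 4 stages ⇒ order 4.

4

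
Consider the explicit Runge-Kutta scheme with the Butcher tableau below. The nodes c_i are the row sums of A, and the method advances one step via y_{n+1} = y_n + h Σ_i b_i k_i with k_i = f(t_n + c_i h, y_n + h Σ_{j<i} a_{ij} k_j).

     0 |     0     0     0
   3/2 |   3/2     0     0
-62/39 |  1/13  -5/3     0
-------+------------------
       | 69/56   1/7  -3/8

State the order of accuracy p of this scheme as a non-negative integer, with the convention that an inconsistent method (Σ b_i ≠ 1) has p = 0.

b = (69/56, 1/7, -3/8)
c = (0, 3/2, -62/39)
Ac = (0, 0, -5/2)
Σ b_i: 69/56·1 + 1/7·1 + (-3/8)·1 = 1 ✓
b·c: 1/7·3/2 + (-3/8)·(-62/39) = 295/364 ≠ 1/2 ⇒ order 1.

1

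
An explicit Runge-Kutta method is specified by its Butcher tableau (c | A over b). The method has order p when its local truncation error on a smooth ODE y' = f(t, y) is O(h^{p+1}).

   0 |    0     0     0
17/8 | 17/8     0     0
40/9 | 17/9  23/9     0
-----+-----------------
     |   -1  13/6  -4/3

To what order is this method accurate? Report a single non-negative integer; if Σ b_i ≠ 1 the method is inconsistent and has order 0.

0

b = (-1, 13/6, -4/3)
c = (0, 17/8, 40/9)
Ac = (0, 0, 391/72)
Σ b_i: (-1)·1 + 13/6·1 + (-4/3)·1 = -1/6 ≠ 1 ⇒ order 0.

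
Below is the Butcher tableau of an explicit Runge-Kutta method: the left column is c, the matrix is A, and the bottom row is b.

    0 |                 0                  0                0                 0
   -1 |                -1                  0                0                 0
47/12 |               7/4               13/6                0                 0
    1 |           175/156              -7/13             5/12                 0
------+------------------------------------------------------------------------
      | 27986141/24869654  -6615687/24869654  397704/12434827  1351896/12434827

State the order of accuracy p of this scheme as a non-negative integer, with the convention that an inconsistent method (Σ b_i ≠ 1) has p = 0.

3

b = (27986141/24869654, -6615687/24869654, 397704/12434827, 1351896/12434827)
c = (0, -1, 47/12, 1)
Ac = (0, 0, -13/6, 4063/1872)
Σ b_i: 27986141/24869654·1 + (-6615687/24869654)·1 + 397704/12434827·1 + 1351896/12434827·1 = 1 ✓
b·c: (-6615687/24869654)·(-1) + 397704/12434827·47/12 + 1351896/12434827·1 = 1/2 ✓
b·c²: (-6615687/24869654)·1 + 397704/12434827·2209/144 + 1351896/12434827·1 = 1/3 ✓
b·Ac: 397704/12434827·(-13/6) + 1351896/12434827·4063/1872 = 1/6 ✓
b·c³: (-6615687/24869654)·(-1) + 397704/12434827·103823/1728 + 1351896/12434827·1 = 2055952177/895307544 ≠ 1/4 ⇒ order 3.
b·(c∘Ac): 397704/12434827·(-611/72) + 1351896/12434827·4063/1872 = -2644783/74608962 ≠ 1/8
b·Ac²: 397704/12434827·13/6 + 1351896/12434827·131489/22464 = 631783661/895307544 ≠ 1/12
b·A²c: 1351896/12434827·(-65/72) = -3661385/37304481 ≠ 1/24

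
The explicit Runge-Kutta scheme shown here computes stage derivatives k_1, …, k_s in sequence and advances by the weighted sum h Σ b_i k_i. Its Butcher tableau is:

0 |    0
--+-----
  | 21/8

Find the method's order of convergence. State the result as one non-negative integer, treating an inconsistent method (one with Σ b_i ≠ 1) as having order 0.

0

b = (21/8)
c = (0)
Σ b_i: 21/8·1 = 21/8 ≠ 1 ⇒ order 0.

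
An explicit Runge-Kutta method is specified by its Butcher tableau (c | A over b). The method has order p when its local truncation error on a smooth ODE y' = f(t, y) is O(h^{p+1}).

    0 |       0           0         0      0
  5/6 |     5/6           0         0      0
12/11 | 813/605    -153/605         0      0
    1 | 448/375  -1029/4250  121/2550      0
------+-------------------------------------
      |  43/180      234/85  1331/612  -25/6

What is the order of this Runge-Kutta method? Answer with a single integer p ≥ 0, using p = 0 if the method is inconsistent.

4

b = (43/180, 234/85, 1331/612, -25/6)
c = (0, 5/6, 12/11, 1)
Ac = (0, 0, -51/242, -3/20)
Σ b_i: 43/180·1 + 234/85·1 + 1331/612·1 + (-25/6)·1 = 1 ✓
b·c: 234/85·5/6 + 1331/612·12/11 + (-25/6)·1 = 1/2 ✓
b·c²: 234/85·25/36 + 1331/612·144/121 + (-25/6)·1 = 1/3 ✓
b·Ac: 1331/612·(-51/242) + (-25/6)·(-3/20) = 1/6 ✓
b·c³: 234/85·125/216 + 1331/612·1728/1331 + (-25/6)·1 = 1/4 ✓
b·(c∘Ac): 1331/612·(-306/1331) + (-25/6)·(-3/20) = 1/8 ✓
b·Ac²: 1331/612·(-85/484) + (-25/6)·(-67/600) = 1/12 ✓
b·A²c: (-25/6)·(-1/100) = 1/24 ✓; 4 stages ⇒ order 4.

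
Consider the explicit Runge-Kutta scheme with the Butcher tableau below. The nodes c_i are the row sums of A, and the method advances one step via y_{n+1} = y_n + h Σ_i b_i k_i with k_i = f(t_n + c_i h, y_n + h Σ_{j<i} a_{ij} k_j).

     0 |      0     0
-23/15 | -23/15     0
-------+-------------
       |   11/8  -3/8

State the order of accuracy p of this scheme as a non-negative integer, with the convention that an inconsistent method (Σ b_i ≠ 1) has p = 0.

1

b = (11/8, -3/8)
c = (0, -23/15)
Σ b_i: 11/8·1 + (-3/8)·1 = 1 ✓
b·c: (-3/8)·(-23/15) = 23/40 ≠ 1/2 ⇒ order 1.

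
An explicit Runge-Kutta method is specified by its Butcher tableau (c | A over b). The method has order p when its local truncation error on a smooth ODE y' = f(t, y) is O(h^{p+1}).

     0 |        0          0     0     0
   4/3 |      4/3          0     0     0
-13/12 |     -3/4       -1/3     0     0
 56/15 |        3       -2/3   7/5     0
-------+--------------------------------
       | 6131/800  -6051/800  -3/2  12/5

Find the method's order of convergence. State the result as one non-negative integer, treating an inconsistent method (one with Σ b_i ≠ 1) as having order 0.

b = (6131/800, -6051/800, -3/2, 12/5)
c = (0, 4/3, -13/12, 56/15)
Ac = (0, 0, -4/9, -433/180)
Σ b_i: 6131/800·1 + (-6051/800)·1 + (-3/2)·1 + 12/5·1 = 1 ✓
b·c: (-6051/800)·4/3 + (-3/2)·(-13/12) + 12/5·56/15 = 1/2 ✓
b·c²: (-6051/800)·16/9 + (-3/2)·169/144 + 12/5·3136/225 = 218923/12000 ≠ 1/3 ⇒ order 2.
b·Ac: (-3/2)·(-4/9) + 12/5·(-433/180) = -383/75 ≠ 1/6

2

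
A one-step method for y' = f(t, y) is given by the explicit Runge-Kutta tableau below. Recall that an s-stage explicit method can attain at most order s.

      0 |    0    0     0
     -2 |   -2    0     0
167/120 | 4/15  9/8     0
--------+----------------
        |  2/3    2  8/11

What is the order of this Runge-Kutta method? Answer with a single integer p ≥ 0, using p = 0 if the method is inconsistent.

b = (2/3, 2, 8/11)
c = (0, -2, 167/120)
Ac = (0, 0, -9/4)
Σ b_i: 2/3·1 + 2·1 + 8/11·1 = 112/33 ≠ 1 ⇒ order 0.

0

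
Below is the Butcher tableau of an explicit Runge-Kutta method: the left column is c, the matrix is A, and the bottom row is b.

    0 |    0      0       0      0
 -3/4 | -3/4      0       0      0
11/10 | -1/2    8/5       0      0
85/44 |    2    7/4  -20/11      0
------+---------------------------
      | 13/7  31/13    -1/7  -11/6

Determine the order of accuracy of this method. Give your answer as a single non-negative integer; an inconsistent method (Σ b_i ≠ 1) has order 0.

b = (13/7, 31/13, -1/7, -11/6)
c = (0, -3/4, 11/10, 85/44)
Ac = (0, 0, -6/5, -53/16)
Σ b_i: 13/7·1 + 31/13·1 + (-1/7)·1 + (-11/6)·1 = 1237/546 ≠ 1 ⇒ order 0.

0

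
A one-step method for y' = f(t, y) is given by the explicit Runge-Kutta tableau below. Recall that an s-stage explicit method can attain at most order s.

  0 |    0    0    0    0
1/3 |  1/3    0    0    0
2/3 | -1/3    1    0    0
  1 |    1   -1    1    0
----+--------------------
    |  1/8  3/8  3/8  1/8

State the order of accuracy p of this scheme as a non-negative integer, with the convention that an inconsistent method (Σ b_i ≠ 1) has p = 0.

b = (1/8, 3/8, 3/8, 1/8)
c = (0, 1/3, 2/3, 1)
Ac = (0, 0, 1/3, 1/3)
Σ b_i: 1/8·1 + 3/8·1 + 3/8·1 + 1/8·1 = 1 ✓
b·c: 3/8·1/3 + 3/8·2/3 + 1/8·1 = 1/2 ✓
b·c²: 3/8·1/9 + 3/8·4/9 + 1/8·1 = 1/3 ✓
b·Ac: 3/8·1/3 + 1/8·1/3 = 1/6 ✓
b·c³: 3/8·1/27 + 3/8·8/27 + 1/8·1 = 1/4 ✓
b·(c∘Ac): 3/8·2/9 + 1/8·1/3 = 1/8 ✓
b·Ac²: 3/8·1/9 + 1/8·1/3 = 1/12 ✓
b·A²c: 1/8·1/3 = 1/24 ✓; 4 stages ⇒ order 4.

4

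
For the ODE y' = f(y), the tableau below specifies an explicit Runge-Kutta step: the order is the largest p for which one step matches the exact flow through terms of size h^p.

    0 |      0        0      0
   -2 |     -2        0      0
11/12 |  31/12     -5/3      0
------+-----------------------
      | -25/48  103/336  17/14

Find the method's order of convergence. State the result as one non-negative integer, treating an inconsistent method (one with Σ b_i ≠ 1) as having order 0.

2

b = (-25/48, 103/336, 17/14)
c = (0, -2, 11/12)
Ac = (0, 0, 10/3)
Σ b_i: (-25/48)·1 + 103/336·1 + 17/14·1 = 1 ✓
b·c: 103/336·(-2) + 17/14·11/12 = 1/2 ✓
b·c²: 103/336·4 + 17/14·121/144 = 647/288 ≠ 1/3 ⇒ order 2.
b·Ac: 17/14·10/3 = 85/21 ≠ 1/6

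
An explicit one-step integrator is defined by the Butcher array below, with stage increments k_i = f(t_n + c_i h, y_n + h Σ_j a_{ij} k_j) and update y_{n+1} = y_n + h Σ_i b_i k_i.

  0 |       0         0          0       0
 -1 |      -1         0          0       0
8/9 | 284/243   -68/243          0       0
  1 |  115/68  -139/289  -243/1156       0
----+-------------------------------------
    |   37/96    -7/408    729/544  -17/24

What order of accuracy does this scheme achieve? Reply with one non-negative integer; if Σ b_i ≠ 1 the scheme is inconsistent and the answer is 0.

4

b = (37/96, -7/408, 729/544, -17/24)
c = (0, -1, 8/9, 1)
Ac = (0, 0, 68/243, 5/17)
Σ b_i: 37/96·1 + (-7/408)·1 + 729/544·1 + (-17/24)·1 = 1 ✓
b·c: (-7/408)·(-1) + 729/544·8/9 + (-17/24)·1 = 1/2 ✓
b·c²: (-7/408)·1 + 729/544·64/81 + (-17/24)·1 = 1/3 ✓
b·Ac: 729/544·68/243 + (-17/24)·5/17 = 1/6 ✓
b·c³: (-7/408)·(-1) + 729/544·512/729 + (-17/24)·1 = 1/4 ✓
b·(c∘Ac): 729/544·544/2187 + (-17/24)·5/17 = 1/8 ✓
b·Ac²: 729/544·(-68/243) + (-17/24)·(-11/17) = 1/12 ✓
b·A²c: (-17/24)·(-1/17) = 1/24 ✓; 4 stages ⇒ order 4.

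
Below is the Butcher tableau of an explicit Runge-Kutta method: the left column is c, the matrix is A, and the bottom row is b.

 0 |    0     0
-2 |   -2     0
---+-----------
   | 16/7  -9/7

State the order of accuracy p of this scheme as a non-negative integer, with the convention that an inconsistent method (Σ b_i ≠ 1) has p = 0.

b = (16/7, -9/7)
c = (0, -2)
Σ b_i: 16/7·1 + (-9/7)·1 = 1 ✓
b·c: (-9/7)·(-2) = 18/7 ≠ 1/2 ⇒ order 1.

1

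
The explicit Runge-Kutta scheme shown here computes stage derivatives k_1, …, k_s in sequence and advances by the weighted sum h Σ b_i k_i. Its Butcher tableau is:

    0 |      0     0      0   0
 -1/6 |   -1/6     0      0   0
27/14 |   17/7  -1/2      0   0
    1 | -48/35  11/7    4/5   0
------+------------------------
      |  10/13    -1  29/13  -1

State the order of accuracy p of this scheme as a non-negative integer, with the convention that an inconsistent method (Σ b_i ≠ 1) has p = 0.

1

b = (10/13, -1, 29/13, -1)
c = (0, -1/6, 27/14, 1)
Ac = (0, 0, 1/12, 269/210)
Σ b_i: 10/13·1 + (-1)·1 + 29/13·1 + (-1)·1 = 1 ✓
b·c: (-1)·(-1/6) + 29/13·27/14 + (-1)·1 = 947/273 ≠ 1/2 ⇒ order 1.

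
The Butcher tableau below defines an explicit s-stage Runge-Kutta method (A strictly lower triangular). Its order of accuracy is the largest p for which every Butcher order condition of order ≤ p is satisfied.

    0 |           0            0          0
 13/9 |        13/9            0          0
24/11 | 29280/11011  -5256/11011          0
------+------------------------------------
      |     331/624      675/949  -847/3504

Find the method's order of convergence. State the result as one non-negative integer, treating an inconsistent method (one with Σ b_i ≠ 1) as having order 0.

3

b = (331/624, 675/949, -847/3504)
c = (0, 13/9, 24/11)
Ac = (0, 0, -584/847)
Σ b_i: 331/624·1 + 675/949·1 + (-847/3504)·1 = 1 ✓
b·c: 675/949·13/9 + (-847/3504)·24/11 = 1/2 ✓
b·c²: 675/949·169/81 + (-847/3504)·576/121 = 1/3 ✓
b·Ac: (-847/3504)·(-584/847) = 1/6 ✓; 3 stages ⇒ order 3.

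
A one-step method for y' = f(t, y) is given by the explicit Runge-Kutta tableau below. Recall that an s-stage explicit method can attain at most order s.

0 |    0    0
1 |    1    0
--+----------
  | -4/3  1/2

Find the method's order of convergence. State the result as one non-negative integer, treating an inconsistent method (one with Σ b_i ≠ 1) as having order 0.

0

b = (-4/3, 1/2)
c = (0, 1)
Σ b_i: (-4/3)·1 + 1/2·1 = -5/6 ≠ 1 ⇒ order 0.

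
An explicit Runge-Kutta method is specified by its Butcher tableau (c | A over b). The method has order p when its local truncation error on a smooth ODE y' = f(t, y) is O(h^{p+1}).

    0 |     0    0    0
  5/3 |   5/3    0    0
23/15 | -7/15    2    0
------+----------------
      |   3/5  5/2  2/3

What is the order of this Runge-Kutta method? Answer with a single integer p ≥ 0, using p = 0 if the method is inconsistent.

0

b = (3/5, 5/2, 2/3)
c = (0, 5/3, 23/15)
Ac = (0, 0, 10/3)
Σ b_i: 3/5·1 + 5/2·1 + 2/3·1 = 113/30 ≠ 1 ⇒ order 0.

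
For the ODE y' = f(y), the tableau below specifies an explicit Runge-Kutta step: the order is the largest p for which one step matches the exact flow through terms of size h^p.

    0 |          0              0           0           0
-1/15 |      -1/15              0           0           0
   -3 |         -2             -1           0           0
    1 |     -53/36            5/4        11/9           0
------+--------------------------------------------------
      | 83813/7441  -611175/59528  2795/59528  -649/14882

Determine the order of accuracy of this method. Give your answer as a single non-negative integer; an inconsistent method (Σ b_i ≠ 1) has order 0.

b = (83813/7441, -611175/59528, 2795/59528, -649/14882)
c = (0, -1/15, -3, 1)
Ac = (0, 0, 1/15, -15/4)
Σ b_i: 83813/7441·1 + (-611175/59528)·1 + 2795/59528·1 + (-649/14882)·1 = 1 ✓
b·c: (-611175/59528)·(-1/15) + 2795/59528·(-3) + (-649/14882)·1 = 1/2 ✓
b·c²: (-611175/59528)·1/225 + 2795/59528·9 + (-649/14882)·1 = 1/3 ✓
b·Ac: 2795/59528·1/15 + (-649/14882)·(-15/4) = 1/6 ✓
b·c³: (-611175/59528)·(-1/3375) + 2795/59528·(-27) + (-649/14882)·1 = -876149/669690 ≠ 1/4 ⇒ order 3.
b·(c∘Ac): 2795/59528·(-1/5) + (-649/14882)·(-15/4) = 1147/7441 ≠ 1/8
b·Ac²: 2795/59528·(-1/225) + (-649/14882)·1981/180 = -321557/669690 ≠ 1/12
b·A²c: (-649/14882)·11/135 = -7139/2009070 ≠ 1/24

3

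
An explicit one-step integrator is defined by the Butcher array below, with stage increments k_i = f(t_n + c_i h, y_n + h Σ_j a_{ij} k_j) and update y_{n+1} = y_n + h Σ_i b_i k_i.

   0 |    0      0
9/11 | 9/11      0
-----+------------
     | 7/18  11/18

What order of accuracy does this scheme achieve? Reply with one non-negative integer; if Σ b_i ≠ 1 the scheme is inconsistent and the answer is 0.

2

b = (7/18, 11/18)
c = (0, 9/11)
Σ b_i: 7/18·1 + 11/18·1 = 1 ✓
b·c: 11/18·9/11 = 1/2 ✓; 2 stages ⇒ order 2.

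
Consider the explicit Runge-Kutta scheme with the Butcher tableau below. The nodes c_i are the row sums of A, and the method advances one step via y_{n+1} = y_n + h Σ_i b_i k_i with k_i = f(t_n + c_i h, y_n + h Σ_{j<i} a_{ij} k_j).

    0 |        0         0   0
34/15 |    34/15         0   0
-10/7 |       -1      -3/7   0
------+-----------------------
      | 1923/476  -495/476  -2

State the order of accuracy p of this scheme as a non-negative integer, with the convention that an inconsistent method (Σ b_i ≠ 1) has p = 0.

b = (1923/476, -495/476, -2)
c = (0, 34/15, -10/7)
Ac = (0, 0, -34/35)
Σ b_i: 1923/476·1 + (-495/476)·1 + (-2)·1 = 1 ✓
b·c: (-495/476)·34/15 + (-2)·(-10/7) = 1/2 ✓
b·c²: (-495/476)·1156/225 + (-2)·100/49 = -2309/245 ≠ 1/3 ⇒ order 2.
b·Ac: (-2)·(-34/35) = 68/35 ≠ 1/6

2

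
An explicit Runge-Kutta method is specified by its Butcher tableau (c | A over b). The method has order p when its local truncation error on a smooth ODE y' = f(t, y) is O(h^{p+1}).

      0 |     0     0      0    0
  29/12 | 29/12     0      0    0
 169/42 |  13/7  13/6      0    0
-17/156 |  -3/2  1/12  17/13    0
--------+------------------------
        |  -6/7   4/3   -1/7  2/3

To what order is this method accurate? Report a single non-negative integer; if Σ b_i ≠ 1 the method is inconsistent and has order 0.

1

b = (-6/7, 4/3, -1/7, 2/3)
c = (0, 29/12, 169/42, -17/156)
Ac = (0, 0, 377/72, 5507/1008)
Σ b_i: (-6/7)·1 + 4/3·1 + (-1/7)·1 + 2/3·1 = 1 ✓
b·c: 4/3·29/12 + (-1/7)·169/42 + 2/3·(-17/156) = 14761/5733 ≠ 1/2 ⇒ order 1.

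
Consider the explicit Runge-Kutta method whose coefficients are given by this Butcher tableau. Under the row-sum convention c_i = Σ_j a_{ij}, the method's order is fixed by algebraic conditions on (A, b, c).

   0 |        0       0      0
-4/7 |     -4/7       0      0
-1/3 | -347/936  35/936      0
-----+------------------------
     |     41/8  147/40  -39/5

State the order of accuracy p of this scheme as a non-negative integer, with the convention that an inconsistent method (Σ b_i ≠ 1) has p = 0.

b = (41/8, 147/40, -39/5)
c = (0, -4/7, -1/3)
Ac = (0, 0, -5/234)
Σ b_i: 41/8·1 + 147/40·1 + (-39/5)·1 = 1 ✓
b·c: 147/40·(-4/7) + (-39/5)·(-1/3) = 1/2 ✓
b·c²: 147/40·16/49 + (-39/5)·1/9 = 1/3 ✓
b·Ac: (-39/5)·(-5/234) = 1/6 ✓; 3 stages ⇒ order 3.

3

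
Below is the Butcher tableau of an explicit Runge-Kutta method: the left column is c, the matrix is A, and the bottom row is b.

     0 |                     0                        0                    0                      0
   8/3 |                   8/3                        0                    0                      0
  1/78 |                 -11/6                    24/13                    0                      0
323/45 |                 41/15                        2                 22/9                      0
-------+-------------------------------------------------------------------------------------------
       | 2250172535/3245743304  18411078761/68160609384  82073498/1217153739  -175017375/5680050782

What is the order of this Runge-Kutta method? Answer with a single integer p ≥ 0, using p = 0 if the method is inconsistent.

b = (2250172535/3245743304, 18411078761/68160609384, 82073498/1217153739, -175017375/5680050782)
c = (0, 8/3, 1/78, 323/45)
Ac = (0, 0, 64/13, 1883/351)
Σ b_i: 2250172535/3245743304·1 + 18411078761/68160609384·1 + 82073498/1217153739·1 + (-175017375/5680050782)·1 = 1 ✓
b·c: 18411078761/68160609384·8/3 + 82073498/1217153739·1/78 + (-175017375/5680050782)·323/45 = 1/2 ✓
b·c²: 18411078761/68160609384·64/9 + 82073498/1217153739·1/6084 + (-175017375/5680050782)·104329/2025 = 1/3 ✓
b·Ac: 82073498/1217153739·64/13 + (-175017375/5680050782)·1883/351 = 1/6 ✓
b·c³: 18411078761/68160609384·512/27 + 82073498/1217153739·1/474552 + (-175017375/5680050782)·33698267/91125 = -3572963269787/569627949852 ≠ 1/4 ⇒ order 3.
b·(c∘Ac): 82073498/1217153739·32/507 + (-175017375/5680050782)·608209/15795 = -2877908329/2434307478 ≠ 1/8
b·Ac²: 82073498/1217153739·512/39 + (-175017375/5680050782)·389387/27378 = 594131388703/1329131882988 ≠ 1/12
b·A²c: (-175017375/5680050782)·1408/117 = -1053096000/2840025391 ≠ 1/24

3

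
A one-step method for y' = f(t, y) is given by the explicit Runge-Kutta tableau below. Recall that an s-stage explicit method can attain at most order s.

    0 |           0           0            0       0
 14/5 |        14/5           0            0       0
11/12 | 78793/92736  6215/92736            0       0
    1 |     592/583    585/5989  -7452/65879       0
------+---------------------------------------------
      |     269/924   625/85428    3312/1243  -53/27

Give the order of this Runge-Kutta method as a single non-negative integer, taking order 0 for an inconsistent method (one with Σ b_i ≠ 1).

4

b = (269/924, 625/85428, 3312/1243, -53/27)
c = (0, 14/5, 11/12, 1)
Ac = (0, 0, 1243/6624, 9/53)
Σ b_i: 269/924·1 + 625/85428·1 + 3312/1243·1 + (-53/27)·1 = 1 ✓
b·c: 625/85428·14/5 + 3312/1243·11/12 + (-53/27)·1 = 1/2 ✓
b·c²: 625/85428·196/25 + 3312/1243·121/144 + (-53/27)·1 = 1/3 ✓
b·Ac: 3312/1243·1243/6624 + (-53/27)·9/53 = 1/6 ✓
b·c³: 625/85428·2744/125 + 3312/1243·1331/1728 + (-53/27)·1 = 1/4 ✓
b·(c∘Ac): 3312/1243·13673/79488 + (-53/27)·9/53 = 1/8 ✓
b·Ac²: 3312/1243·8701/16560 + (-53/27)·711/1060 = 1/12 ✓
b·A²c: (-53/27)·(-9/424) = 1/24 ✓; 4 stages ⇒ order 4.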